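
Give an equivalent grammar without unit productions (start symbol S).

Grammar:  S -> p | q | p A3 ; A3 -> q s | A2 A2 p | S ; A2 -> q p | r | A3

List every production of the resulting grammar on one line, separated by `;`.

Unit pairs: A2 ⇒* {A3, S}; A3 ⇒* {S}.
For each unit pair (A, B), copy every non-unit production of B to A, then drop all unit productions.

S -> p | q | p A3; A3 -> p | q | p A3 | q s | A2 A2 p; A2 -> q p | r | p | q | p A3 | q s | A2 A2 p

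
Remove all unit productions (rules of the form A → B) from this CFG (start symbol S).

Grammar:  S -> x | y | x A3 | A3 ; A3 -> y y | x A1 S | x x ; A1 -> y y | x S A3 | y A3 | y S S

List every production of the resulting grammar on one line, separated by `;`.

S -> x | y | x A3 | y y | x A1 S | x x; A3 -> y y | x A1 S | x x; A1 -> y y | x S A3 | y A3 | y S S

Unit pairs: S ⇒* {A3}.
For every A with A ⇒* B via unit rules, add B's non-unit alternatives to A; then delete every rule of the form X → Y.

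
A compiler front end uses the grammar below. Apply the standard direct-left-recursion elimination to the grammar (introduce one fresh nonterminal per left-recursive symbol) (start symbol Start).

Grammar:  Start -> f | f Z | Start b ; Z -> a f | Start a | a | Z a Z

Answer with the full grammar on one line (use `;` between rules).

Start -> f Start1 | f Z Start1; Z -> a f Z1 | Start a Z1 | a Z1; Start1 -> b Start1 | ε; Z1 -> a Z Z1 | ε

Start, Z are directly left-recursive.
For Start: α = {b}, β = {f, f Z}. Rewrite as Start → β Start1 and Start1 → α Start1 | ε.
For Z: α = {a Z}, β = {a f, Start a, a}. Rewrite as Z → β Z1 and Z1 → α Z1 | ε.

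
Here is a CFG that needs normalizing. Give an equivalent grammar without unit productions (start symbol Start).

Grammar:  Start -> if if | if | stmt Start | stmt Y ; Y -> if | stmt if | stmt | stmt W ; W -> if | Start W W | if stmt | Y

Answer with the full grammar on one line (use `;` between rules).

Unit pairs: W ⇒* {Y}.
For each unit pair (A, B), copy every non-unit production of B to A, then drop all unit productions.

Start -> if if | if | stmt Start | stmt Y; Y -> if | stmt if | stmt | stmt W; W -> if | stmt if | stmt | stmt W | Start W W | if stmt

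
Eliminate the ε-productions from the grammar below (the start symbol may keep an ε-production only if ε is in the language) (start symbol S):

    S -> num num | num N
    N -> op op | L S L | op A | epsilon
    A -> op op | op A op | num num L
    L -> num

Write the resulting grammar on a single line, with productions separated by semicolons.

Nullable nonterminals: {N}.
ε ∉ L(G), so no ε-production is kept.
Expand every rule over subsets of its nullable positions: S → num N gives num N | num.

S -> num num | num N | num; N -> op op | L S L | op A; A -> op op | op A op | num num L; L -> num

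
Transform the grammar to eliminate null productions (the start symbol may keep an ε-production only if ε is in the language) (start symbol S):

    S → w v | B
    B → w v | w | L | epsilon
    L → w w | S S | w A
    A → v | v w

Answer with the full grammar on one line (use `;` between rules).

The nullable symbols are {B, L, S}.
ε ∈ L(G) since S is nullable, so keep S → ε.
Expand every rule over subsets of its nullable positions: L → S S gives S S | S.

S → w v | B | epsilon; B → w v | w | L; L → w w | S S | S | w A; A → v | v w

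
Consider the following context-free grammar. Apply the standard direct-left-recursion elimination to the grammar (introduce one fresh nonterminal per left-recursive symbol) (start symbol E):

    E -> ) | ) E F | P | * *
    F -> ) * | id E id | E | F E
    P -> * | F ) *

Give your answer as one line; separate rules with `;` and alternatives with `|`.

Directly left-recursive nonterminal: F.
For F: α = {E}, β = {) *, id E id, E}. Rewrite as F → β F' and F' → α F' | ε.

E -> ) | ) E F | P | * *; F -> ) * F' | id E id F' | E F'; P -> * | F ) *; F' -> E F' | epsilon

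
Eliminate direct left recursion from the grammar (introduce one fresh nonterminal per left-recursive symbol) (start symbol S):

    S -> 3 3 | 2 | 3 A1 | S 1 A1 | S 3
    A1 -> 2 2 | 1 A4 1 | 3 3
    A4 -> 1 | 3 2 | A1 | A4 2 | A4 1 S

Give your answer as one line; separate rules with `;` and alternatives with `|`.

S, A4 are directly left-recursive.
For S: α = {1 A1, 3}, β = {3 3, 2, 3 A1}. Rewrite as S → β S' and S' → α S' | ε.
For A4: α = {2, 1 S}, β = {1, 3 2, A1}. Rewrite as A4 → β A4' and A4' → α A4' | ε.

S -> 3 3 S' | 2 S' | 3 A1 S'; A1 -> 2 2 | 1 A4 1 | 3 3; A4 -> 1 A4' | 3 2 A4' | A1 A4'; S' -> 1 A1 S' | 3 S' | ε; A4' -> 2 A4' | 1 S A4' | ε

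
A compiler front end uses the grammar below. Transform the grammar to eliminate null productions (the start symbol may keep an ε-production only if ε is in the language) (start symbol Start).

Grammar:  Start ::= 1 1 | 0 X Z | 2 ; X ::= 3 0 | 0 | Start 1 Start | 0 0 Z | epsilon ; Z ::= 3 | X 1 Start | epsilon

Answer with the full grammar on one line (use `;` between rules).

The nullable symbols are {X, Z}.
ε ∉ L(G), so no ε-production is kept.
For each production, add variants omitting each subset of nullable occurrences: Start → 0 X Z gives 0 X Z | 0 X | 0 Z | 0. X → 0 0 Z gives 0 0 Z | 0 0. Z → X 1 Start gives X 1 Start | 1 Start.

Start ::= 1 1 | 0 X Z | 0 X | 0 Z | 0 | 2; X ::= 3 0 | 0 | Start 1 Start | 0 0 Z | 0 0; Z ::= 3 | X 1 Start | 1 Start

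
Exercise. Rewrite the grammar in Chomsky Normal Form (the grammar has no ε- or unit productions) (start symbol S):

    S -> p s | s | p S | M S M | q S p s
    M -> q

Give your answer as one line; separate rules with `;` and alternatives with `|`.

Introduce a nonterminal for each terminal appearing in a rule of length ≥ 2: X1 → p, X2 → s, X3 → q.
Binarize each right-hand side of length ≥ 3 by chaining fresh nonterminals (Y1, Y2, …): affected rules were S → M S M; S → X3 S X1 X2.

S -> X1 X2 | s | X1 S | M Y1 | X3 Y2; M -> q; X1 -> p; X2 -> s; X3 -> q; Y1 -> S M; Y2 -> S Y3; Y3 -> X1 X2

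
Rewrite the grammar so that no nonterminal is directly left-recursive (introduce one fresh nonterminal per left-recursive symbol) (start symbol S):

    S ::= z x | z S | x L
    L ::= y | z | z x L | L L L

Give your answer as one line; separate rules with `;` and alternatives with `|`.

Directly left-recursive nonterminal: L.
For L: α = {L L}, β = {y, z, z x L}. Rewrite as L → β L' and L' → α L' | ε.

S ::= z x | z S | x L; L ::= y L' | z L' | z x L L'; L' ::= L L L' | ε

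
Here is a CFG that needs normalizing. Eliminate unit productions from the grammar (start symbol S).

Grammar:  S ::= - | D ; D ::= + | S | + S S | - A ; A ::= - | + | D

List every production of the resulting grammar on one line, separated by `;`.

Unit pairs: A ⇒* {D, S}; D ⇒* {S}; S ⇒* {D}.
For each unit pair (A, B), copy every non-unit production of B to A, then drop all unit productions.

S ::= + | + S S | - A | -; D ::= - | + | + S S | - A; A ::= - | + | + S S | - A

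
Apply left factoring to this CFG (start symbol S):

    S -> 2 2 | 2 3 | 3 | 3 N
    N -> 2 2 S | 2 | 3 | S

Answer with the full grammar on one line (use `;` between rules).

S has alternatives sharing prefix '2': factor to S → 2 S' with S' → 2 | 3.
S has alternatives sharing prefix '3': factor to S → 3 S'' with S'' → ε | N.
N has alternatives sharing prefix '2': factor to N → 2 N' with N' → 2 S | ε.

S -> 2 S' | 3 S''; N -> 3 | S | 2 N'; S' -> 2 | 3; S'' -> ε | N; N' -> 2 S | ε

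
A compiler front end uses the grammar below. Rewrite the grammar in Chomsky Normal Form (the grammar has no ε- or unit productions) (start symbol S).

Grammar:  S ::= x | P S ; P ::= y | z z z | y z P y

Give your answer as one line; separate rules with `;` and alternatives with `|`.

Introduce a nonterminal for each terminal appearing in a rule of length ≥ 2: X1 → z, X2 → y.
Binarize each right-hand side of length ≥ 3 by chaining fresh nonterminals (Y1, Y2, …): affected rules were P → X1 X1 X1; P → X2 X1 P X2.

S ::= x | P S; P ::= y | X1 Y1 | X2 Y2; X1 ::= z; X2 ::= y; Y1 ::= X1 X1; Y2 ::= X1 Y3; Y3 ::= P X2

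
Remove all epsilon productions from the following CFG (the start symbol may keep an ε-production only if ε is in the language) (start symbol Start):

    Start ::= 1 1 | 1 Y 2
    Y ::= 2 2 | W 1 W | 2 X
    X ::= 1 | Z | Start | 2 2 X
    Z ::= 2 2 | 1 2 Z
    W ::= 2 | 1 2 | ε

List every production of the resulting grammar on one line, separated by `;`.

Nullable set = {W}.
ε ∉ L(G), so no ε-production is kept.
Expand every rule over subsets of its nullable positions: Y → W 1 W gives W 1 W | W 1 | 1 W | 1.

Start ::= 1 1 | 1 Y 2; Y ::= 2 2 | W 1 W | W 1 | 1 W | 1 | 2 X; X ::= 1 | Z | Start | 2 2 X; Z ::= 2 2 | 1 2 Z; W ::= 2 | 1 2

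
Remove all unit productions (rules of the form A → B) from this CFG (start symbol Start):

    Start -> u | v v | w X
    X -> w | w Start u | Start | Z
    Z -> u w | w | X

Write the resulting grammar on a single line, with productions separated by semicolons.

Start -> u | v v | w X; X -> u w | w | u | v v | w X | w Start u; Z -> u w | w | u | v v | w X | w Start u

Unit pairs: X ⇒* {Start, Z}; Z ⇒* {Start, X}.
For each unit pair (A, B), copy every non-unit production of B to A, then drop all unit productions.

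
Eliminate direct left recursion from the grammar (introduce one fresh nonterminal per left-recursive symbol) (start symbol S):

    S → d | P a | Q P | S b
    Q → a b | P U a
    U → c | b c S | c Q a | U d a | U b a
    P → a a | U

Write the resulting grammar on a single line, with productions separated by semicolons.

S → d S' | P a S' | Q P S'; Q → a b | P U a; U → c U' | b c S U' | c Q a U'; P → a a | U; S' → b S' | eps; U' → d a U' | b a U' | eps

S, U are directly left-recursive.
For S: α = {b}, β = {d, P a, Q P}. Rewrite as S → β S' and S' → α S' | ε.
For U: α = {d a, b a}, β = {c, b c S, c Q a}. Rewrite as U → β U' and U' → α U' | ε.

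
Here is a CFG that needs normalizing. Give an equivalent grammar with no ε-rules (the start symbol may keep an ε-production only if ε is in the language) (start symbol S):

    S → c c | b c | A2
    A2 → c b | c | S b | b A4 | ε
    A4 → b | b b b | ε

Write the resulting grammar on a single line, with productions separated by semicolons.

S → c c | b c | A2 | ε; A2 → c b | c | S b | b | b A4; A4 → b | b b b

The nullable symbols are {A2, A4, S}.
ε ∈ L(G) since S is nullable, so keep S → ε.
For each production, add variants omitting each subset of nullable occurrences: A2 → S b gives S b | b.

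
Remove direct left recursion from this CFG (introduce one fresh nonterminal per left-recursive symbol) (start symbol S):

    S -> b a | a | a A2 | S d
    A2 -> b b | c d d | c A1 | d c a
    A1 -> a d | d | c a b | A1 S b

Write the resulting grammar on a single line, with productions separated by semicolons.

S -> b a S' | a S' | a A2 S'; A2 -> b b | c d d | c A1 | d c a; A1 -> a d A1' | d A1' | c a b A1'; S' -> d S' | ε; A1' -> S b A1' | ε

Directly left-recursive nonterminals: S, A1.
For S: α = {d}, β = {b a, a, a A2}. Rewrite as S → β S' and S' → α S' | ε.
For A1: α = {S b}, β = {a d, d, c a b}. Rewrite as A1 → β A1' and A1' → α A1' | ε.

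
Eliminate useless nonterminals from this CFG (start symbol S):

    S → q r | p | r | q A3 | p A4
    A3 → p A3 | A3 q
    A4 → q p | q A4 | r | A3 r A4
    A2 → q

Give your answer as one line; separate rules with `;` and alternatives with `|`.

Generating nonterminals: {A2, A4, S}.
Reachable from S after that: {A4, S}.
Removed useless symbols: {A2, A3} and every production mentioning them.

S → q r | p | r | p A4; A4 → q p | q A4 | r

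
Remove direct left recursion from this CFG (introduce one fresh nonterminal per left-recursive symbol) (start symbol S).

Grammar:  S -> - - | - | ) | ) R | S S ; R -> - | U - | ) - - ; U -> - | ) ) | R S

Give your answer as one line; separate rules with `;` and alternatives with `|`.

S -> - - S' | - S' | ) S' | ) R S'; R -> - | U - | ) - -; U -> - | ) ) | R S; S' -> S S' | ε

Directly left-recursive nonterminal: S.
For S: α = {S}, β = {- -, -, ), ) R}. Rewrite as S → β S' and S' → α S' | ε.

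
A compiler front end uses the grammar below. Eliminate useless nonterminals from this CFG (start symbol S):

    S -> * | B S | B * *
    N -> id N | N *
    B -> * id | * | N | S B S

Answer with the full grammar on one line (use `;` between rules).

S -> * | B S | B * *; B -> * id | * | S B S

Generating nonterminals: {B, S}.
Reachable from S after that: {B, S}.
Removed useless symbols: {N} and every production mentioning them.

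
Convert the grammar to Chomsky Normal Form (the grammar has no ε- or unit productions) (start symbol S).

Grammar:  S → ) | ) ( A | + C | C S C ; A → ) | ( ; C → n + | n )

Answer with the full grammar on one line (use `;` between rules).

Introduce a nonterminal for each terminal appearing in a rule of length ≥ 2: X1 → ), X2 → (, X3 → +, X4 → n.
Binarize each right-hand side of length ≥ 3 by chaining fresh nonterminals (Y1, Y2, …): affected rules were S → X1 X2 A; S → C S C.

S → ) | X1 Y1 | X3 C | C Y2; A → ) | (; C → X4 X3 | X4 X1; X1 → ); X2 → (; X3 → +; X4 → n; Y1 → X2 A; Y2 → S C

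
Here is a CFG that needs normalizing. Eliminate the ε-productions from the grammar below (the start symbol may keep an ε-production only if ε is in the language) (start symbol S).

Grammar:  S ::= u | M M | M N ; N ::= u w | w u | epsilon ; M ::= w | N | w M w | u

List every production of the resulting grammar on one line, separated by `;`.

S ::= u | M M | M | M N | N | ε; N ::= u w | w u; M ::= w | N | w M w | w w | u

Nullable nonterminals: {M, N, S}.
ε ∈ L(G) since S is nullable, so keep S → ε.
For each production, add variants omitting each subset of nullable occurrences: S → M M gives M M | M. S → M N gives M N | N. M → w M w gives w M w | w w.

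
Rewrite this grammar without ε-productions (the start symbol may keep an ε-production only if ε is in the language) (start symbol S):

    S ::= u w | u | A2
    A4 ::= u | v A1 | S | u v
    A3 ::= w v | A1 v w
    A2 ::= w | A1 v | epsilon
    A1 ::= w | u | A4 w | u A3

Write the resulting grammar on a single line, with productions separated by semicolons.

Nullable set = {A2, A4, S}.
ε ∈ L(G) since S is nullable, so keep S → ε.

S ::= u w | u | A2 | epsilon; A4 ::= u | v A1 | S | u v; A3 ::= w v | A1 v w; A2 ::= w | A1 v; A1 ::= w | u | A4 w | u A3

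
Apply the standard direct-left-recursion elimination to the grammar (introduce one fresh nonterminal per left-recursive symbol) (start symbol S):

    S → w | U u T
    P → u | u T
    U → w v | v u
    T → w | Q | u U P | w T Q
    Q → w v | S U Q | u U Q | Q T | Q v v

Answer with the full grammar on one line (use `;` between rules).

Q is directly left-recursive.
For Q: α = {T, v v}, β = {w v, S U Q, u U Q}. Rewrite as Q → β Q' and Q' → α Q' | ε.

S → w | U u T; P → u | u T; U → w v | v u; T → w | Q | u U P | w T Q; Q → w v Q' | S U Q Q' | u U Q Q'; Q' → T Q' | v v Q' | eps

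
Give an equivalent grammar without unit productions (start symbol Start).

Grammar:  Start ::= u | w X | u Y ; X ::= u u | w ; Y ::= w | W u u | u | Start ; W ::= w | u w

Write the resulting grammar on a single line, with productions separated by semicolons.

Start ::= u | w X | u Y; X ::= u u | w; Y ::= u | w X | u Y | w | W u u; W ::= w | u w

Unit pairs: Y ⇒* {Start}.
Replace each nonterminal's rules with the union of the non-unit rules of every nonterminal it unit-derives.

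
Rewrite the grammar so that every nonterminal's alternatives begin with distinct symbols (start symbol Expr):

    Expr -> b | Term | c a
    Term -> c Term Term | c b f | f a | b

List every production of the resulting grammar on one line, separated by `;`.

Term has alternatives sharing prefix 'c': factor to Term → c Term1 with Term1 → Term Term | b f.

Expr -> b | Term | c a; Term -> f a | b | c Term1; Term1 -> Term Term | b f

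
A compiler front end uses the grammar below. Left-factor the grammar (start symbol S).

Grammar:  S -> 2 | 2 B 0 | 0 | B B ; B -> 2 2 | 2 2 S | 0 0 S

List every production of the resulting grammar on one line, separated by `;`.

S -> 0 | B B | 2 S'; B -> 0 0 S | 2 2 B'; S' -> ε | B 0; B' -> ε | S

S has alternatives sharing prefix '2': factor to S → 2 S' with S' → ε | B 0.
B has alternatives sharing prefix '2 2': factor to B → 2 2 B' with B' → ε | S.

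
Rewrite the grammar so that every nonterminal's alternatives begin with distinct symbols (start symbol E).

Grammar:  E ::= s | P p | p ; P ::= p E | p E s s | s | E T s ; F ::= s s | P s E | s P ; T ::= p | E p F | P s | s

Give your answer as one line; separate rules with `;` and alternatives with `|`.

E ::= s | P p | p; P ::= s | E T s | p E P'; F ::= P s E | s F'; T ::= p | E p F | P s | s; P' ::= ε | s s; F' ::= s | P

P has alternatives sharing prefix 'p E': factor to P → p E P' with P' → ε | s s.
F has alternatives sharing prefix 's': factor to F → s F' with F' → s | P.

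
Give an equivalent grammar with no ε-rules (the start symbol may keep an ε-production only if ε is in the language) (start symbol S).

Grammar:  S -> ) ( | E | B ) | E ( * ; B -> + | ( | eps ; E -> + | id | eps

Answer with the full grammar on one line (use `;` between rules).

Nullable set = {B, E, S}.
ε ∈ L(G) since S is nullable, so keep S → ε.
Expand every rule over subsets of its nullable positions: S → B ) gives B ) | ). S → E ( * gives E ( * | ( *.

S -> ) ( | E | B ) | ) | E ( * | ( * | ε; B -> + | (; E -> + | id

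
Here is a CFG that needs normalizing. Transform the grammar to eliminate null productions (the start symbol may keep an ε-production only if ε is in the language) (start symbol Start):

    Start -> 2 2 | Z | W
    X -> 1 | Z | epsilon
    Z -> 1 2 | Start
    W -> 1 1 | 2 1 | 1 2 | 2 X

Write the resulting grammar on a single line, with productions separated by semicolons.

Start -> 2 2 | Z | W; X -> 1 | Z; Z -> 1 2 | Start; W -> 1 1 | 2 1 | 1 2 | 2 X | 2

Nullable set = {X}.
ε ∉ L(G), so no ε-production is kept.
Add the nullable-subset variants: W → 2 X gives 2 X | 2.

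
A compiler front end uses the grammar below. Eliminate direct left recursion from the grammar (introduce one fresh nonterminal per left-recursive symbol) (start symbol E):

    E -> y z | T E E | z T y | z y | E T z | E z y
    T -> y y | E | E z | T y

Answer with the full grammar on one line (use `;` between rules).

E -> y z E' | T E E E' | z T y E' | z y E'; T -> y y T' | E T' | E z T'; E' -> T z E' | z y E' | ε; T' -> y T' | ε

E, T are directly left-recursive.
For E: α = {T z, z y}, β = {y z, T E E, z T y, z y}. Rewrite as E → β E' and E' → α E' | ε.
For T: α = {y}, β = {y y, E, E z}. Rewrite as T → β T' and T' → α T' | ε.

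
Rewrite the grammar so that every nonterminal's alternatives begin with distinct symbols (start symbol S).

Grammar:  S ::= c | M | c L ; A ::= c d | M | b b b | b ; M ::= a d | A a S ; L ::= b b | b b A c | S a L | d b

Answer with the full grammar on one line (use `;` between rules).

S ::= M | c S'; A ::= c d | M | b A'; M ::= a d | A a S; L ::= S a L | d b | b b L'; S' ::= ε | L; A' ::= b b | ε; L' ::= ε | A c

S has alternatives sharing prefix 'c': factor to S → c S' with S' → ε | L.
A has alternatives sharing prefix 'b': factor to A → b A' with A' → b b | ε.
L has alternatives sharing prefix 'b b': factor to L → b b L' with L' → ε | A c.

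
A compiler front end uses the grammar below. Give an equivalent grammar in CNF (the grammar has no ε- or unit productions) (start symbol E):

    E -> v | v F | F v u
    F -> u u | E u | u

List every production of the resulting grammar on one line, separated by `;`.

E -> v | X1 F | F Y1; F -> X2 X2 | E X2 | u; X1 -> v; X2 -> u; Y1 -> X1 X2

Introduce a nonterminal for each terminal appearing in a rule of length ≥ 2: X1 → v, X2 → u.
Binarize each right-hand side of length ≥ 3 by chaining fresh nonterminals (Y1, Y2, …): affected rules were E → F X1 X2.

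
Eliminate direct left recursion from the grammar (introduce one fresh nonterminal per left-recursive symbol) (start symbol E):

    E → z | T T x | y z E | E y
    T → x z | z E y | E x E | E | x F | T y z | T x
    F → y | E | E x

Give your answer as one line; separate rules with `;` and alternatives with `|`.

Left recursion appears on E, T.
For E: α = {y}, β = {z, T T x, y z E}. Rewrite as E → β E' and E' → α E' | ε.
For T: α = {y z, x}, β = {x z, z E y, E x E, E, x F}. Rewrite as T → β T' and T' → α T' | ε.

E → z E' | T T x E' | y z E E'; T → x z T' | z E y T' | E x E T' | E T' | x F T'; F → y | E | E x; E' → y E' | ε; T' → y z T' | x T' | ε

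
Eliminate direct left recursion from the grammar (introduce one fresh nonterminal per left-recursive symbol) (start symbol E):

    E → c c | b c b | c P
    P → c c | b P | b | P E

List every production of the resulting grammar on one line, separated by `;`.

P is directly left-recursive.
For P: α = {E}, β = {c c, b P, b}. Rewrite as P → β P' and P' → α P' | ε.

E → c c | b c b | c P; P → c c P' | b P P' | b P'; P' → E P' | ε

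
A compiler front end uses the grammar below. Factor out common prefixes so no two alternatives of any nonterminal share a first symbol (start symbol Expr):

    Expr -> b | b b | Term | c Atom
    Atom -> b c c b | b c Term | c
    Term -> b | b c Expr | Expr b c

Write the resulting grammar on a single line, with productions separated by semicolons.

Expr -> Term | c Atom | b Expr1; Atom -> c | b c Atom1; Term -> Expr b c | b Term1; Expr1 -> ε | b; Atom1 -> c b | Term; Term1 -> ε | c Expr

Expr has alternatives sharing prefix 'b': factor to Expr → b Expr1 with Expr1 → ε | b.
Atom has alternatives sharing prefix 'b c': factor to Atom → b c Atom1 with Atom1 → c b | Term.
Term has alternatives sharing prefix 'b': factor to Term → b Term1 with Term1 → ε | c Expr.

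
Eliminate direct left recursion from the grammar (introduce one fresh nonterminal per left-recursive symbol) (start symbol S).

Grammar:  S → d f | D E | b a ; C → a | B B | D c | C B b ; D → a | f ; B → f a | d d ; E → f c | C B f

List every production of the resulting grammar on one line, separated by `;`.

Directly left-recursive nonterminal: C.
For C: α = {B b}, β = {a, B B, D c}. Rewrite as C → β C' and C' → α C' | ε.

S → d f | D E | b a; C → a C' | B B C' | D c C'; D → a | f; B → f a | d d; E → f c | C B f; C' → B b C' | ε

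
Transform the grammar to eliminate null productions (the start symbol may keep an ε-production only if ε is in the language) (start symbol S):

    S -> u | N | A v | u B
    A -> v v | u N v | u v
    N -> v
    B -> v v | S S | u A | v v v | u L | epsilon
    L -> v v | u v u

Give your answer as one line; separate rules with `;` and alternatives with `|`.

The nullable symbols are {B}.
ε ∉ L(G), so no ε-production is kept.

S -> u | N | A v | u B; A -> v v | u N v | u v; N -> v; B -> v v | S S | u A | v v v | u L; L -> v v | u v u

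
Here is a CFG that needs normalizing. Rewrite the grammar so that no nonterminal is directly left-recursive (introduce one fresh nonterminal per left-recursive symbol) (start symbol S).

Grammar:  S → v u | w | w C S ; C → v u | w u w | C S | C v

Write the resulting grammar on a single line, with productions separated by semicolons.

S → v u | w | w C S; C → v u C' | w u w C'; C' → S C' | v C' | eps

Directly left-recursive nonterminal: C.
For C: α = {S, v}, β = {v u, w u w}. Rewrite as C → β C' and C' → α C' | ε.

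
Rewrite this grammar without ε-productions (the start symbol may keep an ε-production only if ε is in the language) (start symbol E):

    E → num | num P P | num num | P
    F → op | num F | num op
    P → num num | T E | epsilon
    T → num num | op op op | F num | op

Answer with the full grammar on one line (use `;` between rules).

E → num | num P P | num P | num num | P | ε; F → op | num F | num op; P → num num | T E | T; T → num num | op op op | F num | op

The nullable symbols are {E, P}.
ε ∈ L(G) since E is nullable, so keep E → ε.
Add the nullable-subset variants: E → num P P gives num P P | num P. P → T E gives T E | T.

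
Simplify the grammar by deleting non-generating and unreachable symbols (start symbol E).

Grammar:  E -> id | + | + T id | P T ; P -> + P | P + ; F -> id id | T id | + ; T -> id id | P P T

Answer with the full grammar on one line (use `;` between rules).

Generating nonterminals: {E, F, T}.
Reachable from E after that: {E, T}.
Removed useless symbols: {F, P} and every production mentioning them.

E -> id | + | + T id; T -> id id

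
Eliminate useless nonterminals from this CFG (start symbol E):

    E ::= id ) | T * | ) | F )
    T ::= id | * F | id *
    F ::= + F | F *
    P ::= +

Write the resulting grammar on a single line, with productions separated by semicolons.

Generating nonterminals: {E, P, T}.
Reachable from E after that: {E, T}.
Removed useless symbols: {F, P} and every production mentioning them.

E ::= id ) | T * | ); T ::= id | id *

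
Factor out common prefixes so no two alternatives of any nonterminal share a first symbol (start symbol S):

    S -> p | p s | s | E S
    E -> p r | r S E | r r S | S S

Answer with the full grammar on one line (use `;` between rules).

S has alternatives sharing prefix 'p': factor to S → p S' with S' → ε | s.
E has alternatives sharing prefix 'r': factor to E → r E' with E' → S E | r S.

S -> s | E S | p S'; E -> p r | S S | r E'; S' -> ε | s; E' -> S E | r S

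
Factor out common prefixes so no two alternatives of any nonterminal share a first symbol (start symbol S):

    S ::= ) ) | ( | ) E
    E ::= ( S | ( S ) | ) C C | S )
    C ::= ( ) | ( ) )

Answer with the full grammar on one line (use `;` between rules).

S ::= ( | ) S'; E ::= ) C C | S ) | ( S E'; C ::= ( ) C'; S' ::= ) | E; E' ::= ε | ); C' ::= ε | )

S has alternatives sharing prefix ')': factor to S → ) S' with S' → ) | E.
E has alternatives sharing prefix '( S': factor to E → ( S E' with E' → ε | ).
C has alternatives sharing prefix '( )': factor to C → ( ) C' with C' → ε | ).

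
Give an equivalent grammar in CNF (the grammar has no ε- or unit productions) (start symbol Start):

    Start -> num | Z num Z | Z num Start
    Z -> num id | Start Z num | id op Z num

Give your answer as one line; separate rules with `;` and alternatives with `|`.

Start -> num | Z Y1 | Z Y2; Z -> X1 X2 | Start Y3 | X2 Y4; X1 -> num; X2 -> id; X3 -> op; Y1 -> X1 Z; Y2 -> X1 Start; Y3 -> Z X1; Y4 -> X3 Y5; Y5 -> Z X1

Introduce a nonterminal for each terminal appearing in a rule of length ≥ 2: X1 → num, X2 → id, X3 → op.
Binarize each right-hand side of length ≥ 3 by chaining fresh nonterminals (Y1, Y2, …): affected rules were Start → Z X1 Z; Start → Z X1 Start; Z → Start Z X1; Z → X2 X3 Z X1.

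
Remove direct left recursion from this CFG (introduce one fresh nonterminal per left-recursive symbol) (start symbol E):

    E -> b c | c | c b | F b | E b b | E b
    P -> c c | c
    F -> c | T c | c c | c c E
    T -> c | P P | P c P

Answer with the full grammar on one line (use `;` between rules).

E -> b c E' | c E' | c b E' | F b E'; P -> c c | c; F -> c | T c | c c | c c E; T -> c | P P | P c P; E' -> b b E' | b E' | ε

Left recursion appears on E.
For E: α = {b b, b}, β = {b c, c, c b, F b}. Rewrite as E → β E' and E' → α E' | ε.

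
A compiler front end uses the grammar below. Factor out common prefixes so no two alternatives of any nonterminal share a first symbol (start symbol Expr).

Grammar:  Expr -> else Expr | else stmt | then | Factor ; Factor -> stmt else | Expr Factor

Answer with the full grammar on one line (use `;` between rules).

Expr -> then | Factor | else Expr1; Factor -> stmt else | Expr Factor; Expr1 -> Expr | stmt

Expr has alternatives sharing prefix 'else': factor to Expr → else Expr1 with Expr1 → Expr | stmt.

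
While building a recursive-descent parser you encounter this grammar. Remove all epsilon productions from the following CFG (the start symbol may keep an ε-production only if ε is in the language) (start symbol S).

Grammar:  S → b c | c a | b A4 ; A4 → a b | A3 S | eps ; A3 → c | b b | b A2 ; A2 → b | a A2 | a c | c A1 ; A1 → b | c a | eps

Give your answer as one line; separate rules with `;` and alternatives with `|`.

Nullable nonterminals: {A1, A4}.
ε ∉ L(G), so no ε-production is kept.
Add the nullable-subset variants: S → b A4 gives b A4 | b. A2 → c A1 gives c A1 | c.

S → b c | c a | b A4 | b; A4 → a b | A3 S; A3 → c | b b | b A2; A2 → b | a A2 | a c | c A1 | c; A1 → b | c a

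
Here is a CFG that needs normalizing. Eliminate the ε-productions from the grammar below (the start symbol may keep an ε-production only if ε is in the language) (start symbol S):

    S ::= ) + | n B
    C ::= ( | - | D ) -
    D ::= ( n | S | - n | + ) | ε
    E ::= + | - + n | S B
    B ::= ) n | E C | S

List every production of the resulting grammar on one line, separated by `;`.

The nullable symbols are {D}.
ε ∉ L(G), so no ε-production is kept.
Expand every rule over subsets of its nullable positions: C → D ) - gives D ) - | ) -.

S ::= ) + | n B; C ::= ( | - | D ) - | ) -; D ::= ( n | S | - n | + ); E ::= + | - + n | S B; B ::= ) n | E C | S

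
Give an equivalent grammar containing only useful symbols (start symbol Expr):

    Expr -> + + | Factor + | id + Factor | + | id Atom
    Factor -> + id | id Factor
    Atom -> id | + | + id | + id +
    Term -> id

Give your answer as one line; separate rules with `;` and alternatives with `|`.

Generating nonterminals: {Atom, Expr, Factor, Term}.
Reachable from Expr after that: {Atom, Expr, Factor}.
Removed useless symbols: {Term} and every production mentioning them.

Expr -> + + | Factor + | id + Factor | + | id Atom; Factor -> + id | id Factor; Atom -> id | + | + id | + id +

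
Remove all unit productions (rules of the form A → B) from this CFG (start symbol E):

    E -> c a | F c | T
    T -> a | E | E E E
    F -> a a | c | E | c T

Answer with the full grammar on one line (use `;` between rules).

E -> c a | F c | a | E E E; T -> c a | F c | a | E E E; F -> c a | F c | a a | c | c T | a | E E E

Unit pairs: E ⇒* {T}; F ⇒* {E, T}; T ⇒* {E}.
Replace each nonterminal's rules with the union of the non-unit rules of every nonterminal it unit-derives.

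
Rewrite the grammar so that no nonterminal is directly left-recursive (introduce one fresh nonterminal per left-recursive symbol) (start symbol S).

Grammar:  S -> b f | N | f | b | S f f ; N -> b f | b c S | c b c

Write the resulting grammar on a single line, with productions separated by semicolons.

S -> b f S' | N S' | f S' | b S'; N -> b f | b c S | c b c; S' -> f f S' | ε

Left recursion appears on S.
For S: α = {f f}, β = {b f, N, f, b}. Rewrite as S → β S' and S' → α S' | ε.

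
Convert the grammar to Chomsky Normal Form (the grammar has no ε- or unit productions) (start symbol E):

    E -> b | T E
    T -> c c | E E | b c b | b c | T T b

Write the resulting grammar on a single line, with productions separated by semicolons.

Introduce a nonterminal for each terminal appearing in a rule of length ≥ 2: X1 → c, X2 → b.
Binarize each right-hand side of length ≥ 3 by chaining fresh nonterminals (Y1, Y2, …): affected rules were T → X2 X1 X2; T → T T X2.

E -> b | T E; T -> X1 X1 | E E | X2 Y1 | X2 X1 | T Y2; X1 -> c; X2 -> b; Y1 -> X1 X2; Y2 -> T X2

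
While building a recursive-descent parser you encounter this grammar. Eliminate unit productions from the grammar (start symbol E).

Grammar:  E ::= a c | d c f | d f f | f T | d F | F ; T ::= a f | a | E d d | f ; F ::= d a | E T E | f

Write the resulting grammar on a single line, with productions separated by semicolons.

E ::= a c | d c f | d f f | f T | d F | d a | E T E | f; T ::= a f | a | E d d | f; F ::= d a | E T E | f

Unit pairs: E ⇒* {F}.
For every A with A ⇒* B via unit rules, add B's non-unit alternatives to A; then delete every rule of the form X → Y.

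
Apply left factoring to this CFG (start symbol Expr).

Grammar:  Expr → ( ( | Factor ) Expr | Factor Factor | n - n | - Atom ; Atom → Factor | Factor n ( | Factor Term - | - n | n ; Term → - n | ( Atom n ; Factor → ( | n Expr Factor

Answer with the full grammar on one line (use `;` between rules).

Expr has alternatives sharing prefix 'Factor': factor to Expr → Factor Expr1 with Expr1 → ) Expr | Factor.
Atom has alternatives sharing prefix 'Factor': factor to Atom → Factor Atom1 with Atom1 → ε | n ( | Term -.

Expr → ( ( | n - n | - Atom | Factor Expr1; Atom → - n | n | Factor Atom1; Term → - n | ( Atom n; Factor → ( | n Expr Factor; Expr1 → ) Expr | Factor; Atom1 → ε | n ( | Term -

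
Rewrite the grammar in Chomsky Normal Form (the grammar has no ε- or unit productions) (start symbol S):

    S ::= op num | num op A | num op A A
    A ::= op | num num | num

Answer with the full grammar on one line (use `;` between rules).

Introduce a nonterminal for each terminal appearing in a rule of length ≥ 2: X1 → op, X2 → num.
Binarize each right-hand side of length ≥ 3 by chaining fresh nonterminals (Y1, Y2, …): affected rules were S → X2 X1 A; S → X2 X1 A A.

S ::= X1 X2 | X2 Y1 | X2 Y2; A ::= op | X2 X2 | num; X1 ::= op; X2 ::= num; Y1 ::= X1 A; Y2 ::= X1 Y3; Y3 ::= A A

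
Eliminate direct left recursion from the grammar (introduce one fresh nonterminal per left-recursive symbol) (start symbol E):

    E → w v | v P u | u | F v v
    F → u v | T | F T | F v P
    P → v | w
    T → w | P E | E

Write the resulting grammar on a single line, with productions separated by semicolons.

E → w v | v P u | u | F v v; F → u v F' | T F'; P → v | w; T → w | P E | E; F' → T F' | v P F' | ε

Directly left-recursive nonterminal: F.
For F: α = {T, v P}, β = {u v, T}. Rewrite as F → β F' and F' → α F' | ε.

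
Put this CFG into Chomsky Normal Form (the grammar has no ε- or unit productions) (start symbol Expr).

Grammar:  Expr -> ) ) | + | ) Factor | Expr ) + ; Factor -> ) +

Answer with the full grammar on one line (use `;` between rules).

Introduce a nonterminal for each terminal appearing in a rule of length ≥ 2: X1 → ), X2 → +.
Binarize each right-hand side of length ≥ 3 by chaining fresh nonterminals (Y1, Y2, …): affected rules were Expr → Expr X1 X2.

Expr -> X1 X1 | + | X1 Factor | Expr Y1; Factor -> X1 X2; X1 -> ); X2 -> +; Y1 -> X1 X2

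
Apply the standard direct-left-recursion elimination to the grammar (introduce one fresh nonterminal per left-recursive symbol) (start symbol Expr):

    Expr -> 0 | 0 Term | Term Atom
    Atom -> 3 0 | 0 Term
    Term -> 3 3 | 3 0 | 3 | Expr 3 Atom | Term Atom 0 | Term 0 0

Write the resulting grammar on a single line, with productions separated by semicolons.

Expr -> 0 | 0 Term | Term Atom; Atom -> 3 0 | 0 Term; Term -> 3 3 Term1 | 3 0 Term1 | 3 Term1 | Expr 3 Atom Term1; Term1 -> Atom 0 Term1 | 0 0 Term1 | epsilon

Term is directly left-recursive.
For Term: α = {Atom 0, 0 0}, β = {3 3, 3 0, 3, Expr 3 Atom}. Rewrite as Term → β Term1 and Term1 → α Term1 | ε.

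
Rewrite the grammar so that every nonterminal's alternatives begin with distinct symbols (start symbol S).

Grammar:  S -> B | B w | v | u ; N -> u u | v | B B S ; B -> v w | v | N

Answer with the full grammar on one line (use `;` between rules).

S -> v | u | B S'; N -> u u | v | B B S; B -> N | v B'; S' -> ε | w; B' -> w | ε

S has alternatives sharing prefix 'B': factor to S → B S' with S' → ε | w.
B has alternatives sharing prefix 'v': factor to B → v B' with B' → w | ε.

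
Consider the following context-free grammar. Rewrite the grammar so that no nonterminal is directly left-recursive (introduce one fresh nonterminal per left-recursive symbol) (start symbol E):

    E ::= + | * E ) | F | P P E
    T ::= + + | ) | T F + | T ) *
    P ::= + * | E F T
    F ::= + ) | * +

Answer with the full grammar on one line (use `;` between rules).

E ::= + | * E ) | F | P P E; T ::= + + T' | ) T'; P ::= + * | E F T; F ::= + ) | * +; T' ::= F + T' | ) * T' | ε

T is directly left-recursive.
For T: α = {F +, ) *}, β = {+ +, )}. Rewrite as T → β T' and T' → α T' | ε.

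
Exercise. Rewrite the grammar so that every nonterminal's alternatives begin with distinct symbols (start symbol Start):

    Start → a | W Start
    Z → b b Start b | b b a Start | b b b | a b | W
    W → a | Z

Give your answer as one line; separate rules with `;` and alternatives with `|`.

Z has alternatives sharing prefix 'b b': factor to Z → b b Z1 with Z1 → Start b | a Start | b.

Start → a | W Start; Z → a b | W | b b Z1; W → a | Z; Z1 → Start b | a Start | b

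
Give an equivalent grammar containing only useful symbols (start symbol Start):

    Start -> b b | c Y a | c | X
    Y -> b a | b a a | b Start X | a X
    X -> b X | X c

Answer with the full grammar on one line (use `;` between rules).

Start -> b b | c Y a | c; Y -> b a | b a a

Generating nonterminals: {Start, Y}.
Reachable from Start after that: {Start, Y}.
Removed useless symbols: {X} and every production mentioning them.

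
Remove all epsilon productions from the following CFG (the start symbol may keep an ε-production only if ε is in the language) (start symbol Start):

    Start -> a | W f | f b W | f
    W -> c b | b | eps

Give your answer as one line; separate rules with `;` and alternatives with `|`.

Nullable nonterminals: {W}.
ε ∉ L(G), so no ε-production is kept.
Expand every rule over subsets of its nullable positions: Start → W f gives W f | f. Start → f b W gives f b W | f b.

Start -> a | W f | f | f b W | f b; W -> c b | b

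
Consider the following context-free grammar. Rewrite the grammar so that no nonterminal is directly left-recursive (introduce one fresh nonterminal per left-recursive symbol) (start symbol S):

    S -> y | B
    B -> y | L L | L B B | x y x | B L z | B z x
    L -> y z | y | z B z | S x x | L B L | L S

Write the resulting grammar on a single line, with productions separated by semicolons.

Left recursion appears on B, L.
For B: α = {L z, z x}, β = {y, L L, L B B, x y x}. Rewrite as B → β B' and B' → α B' | ε.
For L: α = {B L, S}, β = {y z, y, z B z, S x x}. Rewrite as L → β L' and L' → α L' | ε.

S -> y | B; B -> y B' | L L B' | L B B B' | x y x B'; L -> y z L' | y L' | z B z L' | S x x L'; B' -> L z B' | z x B' | ε; L' -> B L L' | S L' | ε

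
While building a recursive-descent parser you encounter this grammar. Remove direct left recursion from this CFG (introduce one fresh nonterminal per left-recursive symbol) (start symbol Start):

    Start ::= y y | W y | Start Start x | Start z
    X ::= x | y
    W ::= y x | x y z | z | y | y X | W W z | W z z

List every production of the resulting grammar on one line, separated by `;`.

Start ::= y y Start1 | W y Start1; X ::= x | y; W ::= y x W1 | x y z W1 | z W1 | y W1 | y X W1; Start1 ::= Start x Start1 | z Start1 | ε; W1 ::= W z W1 | z z W1 | ε

Start, W are directly left-recursive.
For Start: α = {Start x, z}, β = {y y, W y}. Rewrite as Start → β Start1 and Start1 → α Start1 | ε.
For W: α = {W z, z z}, β = {y x, x y z, z, y, y X}. Rewrite as W → β W1 and W1 → α W1 | ε.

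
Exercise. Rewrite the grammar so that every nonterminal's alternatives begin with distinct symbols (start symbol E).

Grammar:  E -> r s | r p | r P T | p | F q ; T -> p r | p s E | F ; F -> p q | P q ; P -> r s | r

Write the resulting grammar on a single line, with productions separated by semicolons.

E has alternatives sharing prefix 'r': factor to E → r E' with E' → s | p | P T.
T has alternatives sharing prefix 'p': factor to T → p T' with T' → r | s E.
P has alternatives sharing prefix 'r': factor to P → r P' with P' → s | ε.

E -> p | F q | r E'; T -> F | p T'; F -> p q | P q; P -> r P'; E' -> s | p | P T; T' -> r | s E; P' -> s | ε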